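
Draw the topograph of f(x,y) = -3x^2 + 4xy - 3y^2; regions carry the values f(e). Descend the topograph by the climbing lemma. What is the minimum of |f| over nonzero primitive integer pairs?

translate: b→2 (≡-4 mod 6), so (3,-4,3)→(3,2,2)
flip: (3,2,2)→(2,-2,3)
translate: b→2 (≡-2 mod 4), so (2,-2,3)→(2,2,3)
reduced (well bottom): (2,2,3) with a≤c, −a<b≤a
well minimum |f| = |-2| = 2 (negative-definite)

2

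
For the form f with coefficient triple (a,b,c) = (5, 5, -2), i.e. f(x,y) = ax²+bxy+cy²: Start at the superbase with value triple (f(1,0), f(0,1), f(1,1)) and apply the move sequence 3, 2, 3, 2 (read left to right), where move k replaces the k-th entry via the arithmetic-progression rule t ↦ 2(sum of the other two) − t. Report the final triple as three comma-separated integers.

start (5,-2,8) = (f(1,0),f(0,1),f(1,1))
replace slot 3: 2·(5+(-2)) − 8 = -2 → (5,-2,-2)
replace slot 2: 2·(5+(-2)) − (-2) = 8 → (5,8,-2)
replace slot 3: 2·(5+8) − (-2) = 28 → (5,8,28)
replace slot 2: 2·(5+28) − 8 = 58 → (5,58,28)

5,58,28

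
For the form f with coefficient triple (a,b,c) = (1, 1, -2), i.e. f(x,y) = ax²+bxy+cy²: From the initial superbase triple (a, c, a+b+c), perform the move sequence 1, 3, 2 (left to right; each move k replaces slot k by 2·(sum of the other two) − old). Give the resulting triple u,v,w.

start (1,-2,0) = (f(1,0),f(0,1),f(1,1))
replace slot 1: 2·((-2)+0) − 1 = -5 → (-5,-2,0)
replace slot 3: 2·((-5)+(-2)) − 0 = -14 → (-5,-2,-14)
replace slot 2: 2·((-5)+(-14)) − (-2) = -36 → (-5,-36,-14)

-5,-36,-14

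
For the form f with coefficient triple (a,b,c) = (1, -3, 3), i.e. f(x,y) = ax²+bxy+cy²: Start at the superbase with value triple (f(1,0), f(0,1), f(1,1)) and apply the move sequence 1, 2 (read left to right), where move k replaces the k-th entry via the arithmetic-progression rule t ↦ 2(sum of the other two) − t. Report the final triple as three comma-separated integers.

start (1,3,1) = (f(1,0),f(0,1),f(1,1))
replace slot 1: 2·(3+1) − 1 = 7 → (7,3,1)
replace slot 2: 2·(7+1) − 3 = 13 → (7,13,1)

7,13,1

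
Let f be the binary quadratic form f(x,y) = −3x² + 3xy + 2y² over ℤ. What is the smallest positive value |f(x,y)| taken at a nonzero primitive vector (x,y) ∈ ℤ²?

river: ρ → (2,5,-1)
river: ρ → (-1,5,2)
river: ρ → (2,3,-3)
river: ρ → (-3,3,2)
closes: descent 0, river 4
min |a| on river = 1

1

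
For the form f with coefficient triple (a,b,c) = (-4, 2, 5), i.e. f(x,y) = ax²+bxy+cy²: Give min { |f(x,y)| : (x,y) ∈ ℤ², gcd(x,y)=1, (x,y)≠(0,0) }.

river: ρ → (5,8,-1)
river: ρ → (-1,8,5)
river: ρ → (5,2,-4)
river: ρ → (-4,6,3)
river: ρ → (3,6,-4)
river: ρ → (-4,2,5)
closes: descent 0, river 6
min |a| on river = 1

1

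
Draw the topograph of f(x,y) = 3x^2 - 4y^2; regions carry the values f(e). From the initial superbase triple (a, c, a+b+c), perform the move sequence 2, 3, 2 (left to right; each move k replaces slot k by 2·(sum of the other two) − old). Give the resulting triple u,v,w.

start (3,-4,-1) = (f(1,0),f(0,1),f(1,1))
replace slot 2: 2·(3+(-1)) − (-4) = 8 → (3,8,-1)
replace slot 3: 2·(3+8) − (-1) = 23 → (3,8,23)
replace slot 2: 2·(3+23) − 8 = 44 → (3,44,23)

3,44,23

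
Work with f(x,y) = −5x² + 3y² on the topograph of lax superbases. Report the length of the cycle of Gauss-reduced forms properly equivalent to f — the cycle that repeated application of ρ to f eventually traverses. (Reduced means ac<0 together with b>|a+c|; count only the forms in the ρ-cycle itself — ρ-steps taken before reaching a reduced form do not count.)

D = 60, ⌊√D⌋ = 7
descent: ρ → (3,6,-2)  [lands on river]
river: ρ → (-2,6,3)
ρ-cycle length = 2 (tail of 1 descent step not counted)

2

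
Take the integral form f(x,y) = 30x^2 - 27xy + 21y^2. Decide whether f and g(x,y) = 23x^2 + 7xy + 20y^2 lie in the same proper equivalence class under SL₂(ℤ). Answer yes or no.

D₁ = -1791, D₂ = -1791
f: flip: (30,-27,21)→(21,27,30)
f: translate: b→-15 (≡27 mod 42), so (21,27,30)→(21,-15,24)
f: reduced (well bottom): (21,-15,24) with a≤c, −a<b≤a
g: flip: (23,7,20)→(20,-7,23)
g: reduced (well bottom): (20,-7,23) with a≤c, −a<b≤a
reduced forms (21, -15, 24) vs (20, -7, 23) ⇒ inequivalent

no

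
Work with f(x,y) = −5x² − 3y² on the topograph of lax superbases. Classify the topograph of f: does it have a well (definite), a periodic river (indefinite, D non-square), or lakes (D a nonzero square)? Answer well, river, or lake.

D = b²−4ac = 0² − 4·(-5)·(-3) = -60
D < 0 ⇒ definite ⇒ every region one sign ⇒ single well

well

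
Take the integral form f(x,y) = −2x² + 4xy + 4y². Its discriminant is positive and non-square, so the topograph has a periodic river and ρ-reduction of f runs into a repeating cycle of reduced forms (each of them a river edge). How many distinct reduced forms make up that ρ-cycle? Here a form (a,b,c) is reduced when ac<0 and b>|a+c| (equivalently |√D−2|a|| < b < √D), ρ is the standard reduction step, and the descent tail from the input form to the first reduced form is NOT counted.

D = 48, ⌊√D⌋ = 6
river: ρ → (4,4,-2)
river: ρ → (-2,4,4)
ρ-cycle length = 2 (tail of 0 descent steps not counted)

2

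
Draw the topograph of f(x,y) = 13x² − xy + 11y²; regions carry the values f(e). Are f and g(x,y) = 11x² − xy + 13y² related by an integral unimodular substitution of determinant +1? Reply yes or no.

D₁ = -571, D₂ = -571
f: flip: (13,-1,11)→(11,1,13)
f: reduced (well bottom): (11,1,13) with a≤c, −a<b≤a
g: reduced (well bottom): (11,-1,13) with a≤c, −a<b≤a
reduced forms (11, 1, 13) vs (11, -1, 13) ⇒ inequivalent

no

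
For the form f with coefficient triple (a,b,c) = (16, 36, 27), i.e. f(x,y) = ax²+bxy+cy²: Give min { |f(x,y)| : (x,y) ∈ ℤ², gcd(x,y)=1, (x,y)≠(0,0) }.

translate: b→4 (≡36 mod 32), so (16,36,27)→(16,4,7)
flip: (16,4,7)→(7,-4,16)
reduced (well bottom): (7,-4,16) with a≤c, −a<b≤a
well minimum = a = 7

7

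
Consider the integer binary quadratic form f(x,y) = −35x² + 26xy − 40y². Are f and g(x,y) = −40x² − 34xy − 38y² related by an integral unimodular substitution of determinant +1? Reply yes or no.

D₁ = -4924, D₂ = -4924
f is negative-definite; reduce −f:
−f: reduced (well bottom): (35,-26,40) with a≤c, −a<b≤a
flip sign back: reduced form of f is (-35,26,-40)
g is negative-definite; reduce −g:
−g: flip: (40,34,38)→(38,-34,40)
−g: reduced (well bottom): (38,-34,40) with a≤c, −a<b≤a
flip sign back: reduced form of g is (-38,34,-40)
reduced forms (-35, 26, -40) vs (-38, 34, -40) ⇒ inequivalent

no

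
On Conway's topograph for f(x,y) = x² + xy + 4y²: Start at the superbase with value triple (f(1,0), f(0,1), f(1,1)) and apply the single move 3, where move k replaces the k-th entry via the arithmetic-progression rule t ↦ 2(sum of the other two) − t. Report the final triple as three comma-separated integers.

start (1,4,6) = (f(1,0),f(0,1),f(1,1))
replace slot 3: 2·(1+4) − 6 = 4 → (1,4,4)

1,4,4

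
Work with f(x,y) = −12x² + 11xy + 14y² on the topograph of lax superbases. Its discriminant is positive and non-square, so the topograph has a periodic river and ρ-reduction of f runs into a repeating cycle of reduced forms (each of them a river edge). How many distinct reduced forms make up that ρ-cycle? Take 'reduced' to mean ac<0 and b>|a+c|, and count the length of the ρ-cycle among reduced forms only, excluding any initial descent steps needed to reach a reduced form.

D = 793, ⌊√D⌋ = 28
river: ρ → (14,17,-9)
river: ρ → (-9,19,12)
river: ρ → (12,5,-16)
river: ρ → (-16,27,1)
river: ρ → (1,27,-16)
river: ρ → (-16,5,12)
river: ρ → (12,19,-9)
river: ρ → (-9,17,14)
river: ρ → (14,11,-12)
river: ρ → (-12,13,13)
river: ρ → (13,13,-12)
river: ρ → (-12,11,14)
ρ-cycle length = 12 (tail of 0 descent steps not counted)

12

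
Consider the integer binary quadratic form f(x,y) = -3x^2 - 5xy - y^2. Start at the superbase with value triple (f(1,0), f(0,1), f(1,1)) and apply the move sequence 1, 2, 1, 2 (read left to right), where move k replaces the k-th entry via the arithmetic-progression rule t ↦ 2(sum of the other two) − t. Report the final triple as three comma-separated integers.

start (-3,-1,-9) = (f(1,0),f(0,1),f(1,1))
replace slot 1: 2·((-1)+(-9)) − (-3) = -17 → (-17,-1,-9)
replace slot 2: 2·((-17)+(-9)) − (-1) = -51 → (-17,-51,-9)
replace slot 1: 2·((-51)+(-9)) − (-17) = -103 → (-103,-51,-9)
replace slot 2: 2·((-103)+(-9)) − (-51) = -173 → (-103,-173,-9)

-103,-173,-9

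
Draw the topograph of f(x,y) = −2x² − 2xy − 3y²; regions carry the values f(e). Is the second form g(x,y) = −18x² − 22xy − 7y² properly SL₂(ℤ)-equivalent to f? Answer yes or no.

D₁ = -20, D₂ = -20
f is negative-definite; reduce −f:
−f: reduced (well bottom): (2,2,3) with a≤c, −a<b≤a
flip sign back: reduced form of f is (-2,-2,-3)
g is negative-definite; reduce −g:
−g: translate: b→-14 (≡22 mod 36), so (18,22,7)→(18,-14,3)
−g: flip: (18,-14,3)→(3,14,18)
−g: translate: b→2 (≡14 mod 6), so (3,14,18)→(3,2,2)
−g: flip: (3,2,2)→(2,-2,3)
−g: translate: b→2 (≡-2 mod 4), so (2,-2,3)→(2,2,3)
−g: reduced (well bottom): (2,2,3) with a≤c, −a<b≤a
flip sign back: reduced form of g is (-2,-2,-3)
reduced forms (-2, -2, -3) vs (-2, -2, -3) ⇒ equivalent

yes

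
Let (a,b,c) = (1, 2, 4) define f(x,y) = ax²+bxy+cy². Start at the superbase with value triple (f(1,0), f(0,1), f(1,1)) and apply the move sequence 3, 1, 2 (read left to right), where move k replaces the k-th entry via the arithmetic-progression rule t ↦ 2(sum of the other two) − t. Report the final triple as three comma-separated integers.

start (1,4,7) = (f(1,0),f(0,1),f(1,1))
replace slot 3: 2·(1+4) − 7 = 3 → (1,4,3)
replace slot 1: 2·(4+3) − 1 = 13 → (13,4,3)
replace slot 2: 2·(13+3) − 4 = 28 → (13,28,3)

13,28,3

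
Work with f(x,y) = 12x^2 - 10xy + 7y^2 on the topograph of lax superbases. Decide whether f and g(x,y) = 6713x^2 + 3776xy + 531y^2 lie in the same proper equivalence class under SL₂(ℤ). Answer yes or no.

D₁ = -236, D₂ = -236
f: flip: (12,-10,7)→(7,10,12)
f: translate: b→-4 (≡10 mod 14), so (7,10,12)→(7,-4,9)
f: reduced (well bottom): (7,-4,9) with a≤c, −a<b≤a
g: flip: (6713,3776,531)→(531,-3776,6713)
g: translate: b→472 (≡-3776 mod 1062), so (531,-3776,6713)→(531,472,105)
g: flip: (531,472,105)→(105,-472,531)
g: translate: b→-52 (≡-472 mod 210), so (105,-472,531)→(105,-52,7)
g: flip: (105,-52,7)→(7,52,105)
g: translate: b→-4 (≡52 mod 14), so (7,52,105)→(7,-4,9)
g: reduced (well bottom): (7,-4,9) with a≤c, −a<b≤a
reduced forms (7, -4, 9) vs (7, -4, 9) ⇒ equivalent

yes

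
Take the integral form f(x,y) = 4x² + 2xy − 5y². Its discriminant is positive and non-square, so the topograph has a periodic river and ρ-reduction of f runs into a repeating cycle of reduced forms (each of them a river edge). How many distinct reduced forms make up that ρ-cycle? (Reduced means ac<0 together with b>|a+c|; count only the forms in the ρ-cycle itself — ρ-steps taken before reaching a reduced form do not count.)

D = 84, ⌊√D⌋ = 9
river: ρ → (-5,8,1)
river: ρ → (1,8,-5)
river: ρ → (-5,2,4)
river: ρ → (4,6,-3)
river: ρ → (-3,6,4)
river: ρ → (4,2,-5)
ρ-cycle length = 6 (tail of 0 descent steps not counted)

6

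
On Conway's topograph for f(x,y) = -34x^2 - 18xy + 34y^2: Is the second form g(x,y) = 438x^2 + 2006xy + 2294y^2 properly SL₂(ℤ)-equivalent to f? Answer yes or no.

D₁ = 4948, D₂ = 4948
river cycle of f (length 22): (34, 18, -34), (-34, 50, 18), (18, 58, -22), (-22, 30, 46), (46, 62, -6), (-6, 70, 2), (2, 70, -6), (-6, 62, 46), (46, 30, -22), (-22, 58, 18), … (12 more)
river cycle of g (length 22): (34, 18, -34), (-34, 50, 18), (18, 58, -22), (-22, 30, 46), (46, 62, -6), (-6, 70, 2), (2, 70, -6), (-6, 62, 46), (46, 30, -22), (-22, 58, 18), … (12 more)
cycles coincide ⇒ equivalent

yes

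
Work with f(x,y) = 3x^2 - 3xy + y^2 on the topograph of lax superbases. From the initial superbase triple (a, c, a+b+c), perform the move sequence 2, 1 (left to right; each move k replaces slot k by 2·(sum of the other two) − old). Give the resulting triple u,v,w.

start (3,1,1) = (f(1,0),f(0,1),f(1,1))
replace slot 2: 2·(3+1) − 1 = 7 → (3,7,1)
replace slot 1: 2·(7+1) − 3 = 13 → (13,7,1)

13,7,1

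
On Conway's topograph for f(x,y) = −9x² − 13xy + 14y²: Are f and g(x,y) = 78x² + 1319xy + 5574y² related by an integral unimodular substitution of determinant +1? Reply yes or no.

D₁ = 673, D₂ = 673
river cycle of f (length 58): (14, 13, -9), (-9, 23, 4), (4, 25, -3), (-3, 23, 12), (12, 25, -1), (-1, 25, 12), (12, 23, -3), (-3, 25, 4), (4, 23, -9), (-9, 13, 14), … (48 more)
river cycle of g (length 58): (14, 13, -9), (-9, 23, 4), (4, 25, -3), (-3, 23, 12), (12, 25, -1), (-1, 25, 12), (12, 23, -3), (-3, 25, 4), (4, 23, -9), (-9, 13, 14), … (48 more)
cycles coincide ⇒ equivalent

yes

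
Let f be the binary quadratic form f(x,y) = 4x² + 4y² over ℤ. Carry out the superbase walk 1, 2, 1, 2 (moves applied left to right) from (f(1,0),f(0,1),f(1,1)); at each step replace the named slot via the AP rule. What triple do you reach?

start (4,4,8) = (f(1,0),f(0,1),f(1,1))
replace slot 1: 2·(4+8) − 4 = 20 → (20,4,8)
replace slot 2: 2·(20+8) − 4 = 52 → (20,52,8)
replace slot 1: 2·(52+8) − 20 = 100 → (100,52,8)
replace slot 2: 2·(100+8) − 52 = 164 → (100,164,8)

100,164,8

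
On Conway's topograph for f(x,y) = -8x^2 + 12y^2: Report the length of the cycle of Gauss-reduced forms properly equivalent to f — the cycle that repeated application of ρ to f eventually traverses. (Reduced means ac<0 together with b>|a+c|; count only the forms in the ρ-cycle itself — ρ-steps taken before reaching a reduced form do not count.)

D = 384, ⌊√D⌋ = 19
descent: ρ → (12,0,-8)
descent: ρ → (-8,16,4)  [lands on river]
river: ρ → (4,16,-8)
ρ-cycle length = 2 (tail of 2 descent steps not counted)

2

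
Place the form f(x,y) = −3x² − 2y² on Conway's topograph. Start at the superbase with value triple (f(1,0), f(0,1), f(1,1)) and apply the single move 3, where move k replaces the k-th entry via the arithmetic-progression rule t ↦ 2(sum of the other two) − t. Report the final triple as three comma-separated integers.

start (-3,-2,-5) = (f(1,0),f(0,1),f(1,1))
replace slot 3: 2·((-3)+(-2)) − (-5) = -5 → (-3,-2,-5)

-3,-2,-5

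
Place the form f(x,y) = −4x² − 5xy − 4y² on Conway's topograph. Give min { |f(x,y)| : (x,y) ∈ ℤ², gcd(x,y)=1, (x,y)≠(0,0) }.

translate: b→-3 (≡5 mod 8), so (4,5,4)→(4,-3,3)
flip: (4,-3,3)→(3,3,4)
reduced (well bottom): (3,3,4) with a≤c, −a<b≤a
well minimum |f| = |-3| = 3 (negative-definite)

3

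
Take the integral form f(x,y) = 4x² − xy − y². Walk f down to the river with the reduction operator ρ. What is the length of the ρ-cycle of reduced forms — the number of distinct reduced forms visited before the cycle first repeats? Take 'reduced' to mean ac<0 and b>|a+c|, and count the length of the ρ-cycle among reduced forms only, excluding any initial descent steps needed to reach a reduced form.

D = 17, ⌊√D⌋ = 4
descent: ρ → (-1,3,2)  [lands on river]
river: ρ → (2,1,-2)
river: ρ → (-2,3,1)
river: ρ → (1,3,-2)
river: ρ → (-2,1,2)
river: ρ → (2,3,-1)
ρ-cycle length = 6 (tail of 1 descent step not counted)

6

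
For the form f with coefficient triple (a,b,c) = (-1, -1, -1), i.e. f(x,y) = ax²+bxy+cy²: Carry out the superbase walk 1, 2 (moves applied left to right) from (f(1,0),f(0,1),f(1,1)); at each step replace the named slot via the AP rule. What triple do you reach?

start (-1,-1,-3) = (f(1,0),f(0,1),f(1,1))
replace slot 1: 2·((-1)+(-3)) − (-1) = -7 → (-7,-1,-3)
replace slot 2: 2·((-7)+(-3)) − (-1) = -19 → (-7,-19,-3)

-7,-19,-3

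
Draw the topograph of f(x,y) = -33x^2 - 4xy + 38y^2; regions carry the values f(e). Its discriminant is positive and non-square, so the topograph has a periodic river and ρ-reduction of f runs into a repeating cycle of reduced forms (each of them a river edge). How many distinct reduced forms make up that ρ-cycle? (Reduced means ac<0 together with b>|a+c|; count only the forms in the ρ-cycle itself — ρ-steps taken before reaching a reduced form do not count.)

D = 5032, ⌊√D⌋ = 70
descent: ρ → (38,4,-33)
descent: ρ → (-33,62,9)  [lands on river]
river: ρ → (9,64,-26)
river: ρ → (-26,40,33)
river: ρ → (33,26,-33)
river: ρ → (-33,40,26)
river: ρ → (26,64,-9)
river: ρ → (-9,62,33)
river: ρ → (33,70,-1)
river: ρ → (-1,70,33)
river: ρ → (33,62,-9)
river: ρ → (-9,64,26)
river: ρ → (26,40,-33)
river: ρ → (-33,26,33)
river: ρ → (33,40,-26)
river: ρ → (-26,64,9)
river: ρ → (9,62,-33)
river: ρ → (-33,70,1)
river: ρ → (1,70,-33)
ρ-cycle length = 18 (tail of 2 descent steps not counted)

18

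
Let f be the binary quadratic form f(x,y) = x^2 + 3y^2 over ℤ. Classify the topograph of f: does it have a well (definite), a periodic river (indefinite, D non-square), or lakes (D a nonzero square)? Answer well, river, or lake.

D = b²−4ac = 0² − 4·1·3 = -12
D < 0 ⇒ definite ⇒ every region one sign ⇒ single well

well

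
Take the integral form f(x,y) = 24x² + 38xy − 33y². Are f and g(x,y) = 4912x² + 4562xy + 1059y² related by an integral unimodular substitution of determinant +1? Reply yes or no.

D₁ = 4612, D₂ = 4612
river cycle of f (length 86): (-33, 28, 29), (29, 30, -32), (-32, 34, 27), (27, 20, -39), (-39, 58, 8), (8, 54, -53), (-53, 52, 9), (9, 56, -41), (-41, 26, 24), (24, 22, -43), … (76 more)
river cycle of g (length 86): (24, 38, -33), (-33, 28, 29), (29, 30, -32), (-32, 34, 27), (27, 20, -39), (-39, 58, 8), (8, 54, -53), (-53, 52, 9), (9, 56, -41), (-41, 26, 24), … (76 more)
cycles coincide ⇒ equivalent

yes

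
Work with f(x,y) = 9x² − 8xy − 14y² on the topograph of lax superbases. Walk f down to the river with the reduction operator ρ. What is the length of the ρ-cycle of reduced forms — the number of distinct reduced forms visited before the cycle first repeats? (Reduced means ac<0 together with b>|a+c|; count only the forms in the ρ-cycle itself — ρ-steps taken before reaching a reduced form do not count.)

D = 568, ⌊√D⌋ = 23
descent: ρ → (-14,8,9)  [lands on river]
river: ρ → (9,10,-13)
river: ρ → (-13,16,6)
river: ρ → (6,20,-7)
river: ρ → (-7,22,3)
river: ρ → (3,20,-14)
ρ-cycle length = 6 (tail of 1 descent step not counted)

6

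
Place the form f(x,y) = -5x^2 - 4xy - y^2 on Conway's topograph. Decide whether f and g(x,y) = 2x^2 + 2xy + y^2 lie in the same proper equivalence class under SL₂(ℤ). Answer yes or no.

D₁ = -4, D₂ = -4
f is negative-definite; reduce −f:
−f: flip: (5,4,1)→(1,-4,5)
−f: translate: b→0 (≡-4 mod 2), so (1,-4,5)→(1,0,1)
−f: reduced (well bottom): (1,0,1) with a≤c, −a<b≤a
flip sign back: reduced form of f is (-1,0,-1)
g: flip: (2,2,1)→(1,-2,2)
g: translate: b→0 (≡-2 mod 2), so (1,-2,2)→(1,0,1)
g: reduced (well bottom): (1,0,1) with a≤c, −a<b≤a
reduced forms (-1, 0, -1) vs (1, 0, 1) ⇒ inequivalent

no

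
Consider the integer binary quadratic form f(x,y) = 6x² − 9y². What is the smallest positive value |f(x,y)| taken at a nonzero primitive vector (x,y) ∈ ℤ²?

descent: ρ → (-9,0,6)
descent: ρ → (6,12,-3)  [lands on river]
river: ρ → (-3,12,6)
closes: descent 2, river 2
min |a| on river = 3

3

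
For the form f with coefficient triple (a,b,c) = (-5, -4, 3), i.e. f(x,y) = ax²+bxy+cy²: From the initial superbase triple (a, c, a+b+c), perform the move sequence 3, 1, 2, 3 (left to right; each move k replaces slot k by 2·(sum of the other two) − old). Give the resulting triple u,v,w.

start (-5,3,-6) = (f(1,0),f(0,1),f(1,1))
replace slot 3: 2·((-5)+3) − (-6) = 2 → (-5,3,2)
replace slot 1: 2·(3+2) − (-5) = 15 → (15,3,2)
replace slot 2: 2·(15+2) − 3 = 31 → (15,31,2)
replace slot 3: 2·(15+31) − 2 = 90 → (15,31,90)

15,31,90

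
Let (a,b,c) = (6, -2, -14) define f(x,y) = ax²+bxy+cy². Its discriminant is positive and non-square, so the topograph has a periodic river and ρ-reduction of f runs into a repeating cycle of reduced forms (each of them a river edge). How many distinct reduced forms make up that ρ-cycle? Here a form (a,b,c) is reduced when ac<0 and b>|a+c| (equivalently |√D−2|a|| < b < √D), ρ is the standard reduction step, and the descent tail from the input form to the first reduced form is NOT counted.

D = 340, ⌊√D⌋ = 18
descent: ρ → (-14,2,6)
descent: ρ → (6,10,-10)  [lands on river]
river: ρ → (-10,10,6)
river: ρ → (6,14,-6)
river: ρ → (-6,10,10)
river: ρ → (10,10,-6)
river: ρ → (-6,14,6)
ρ-cycle length = 6 (tail of 2 descent steps not counted)

6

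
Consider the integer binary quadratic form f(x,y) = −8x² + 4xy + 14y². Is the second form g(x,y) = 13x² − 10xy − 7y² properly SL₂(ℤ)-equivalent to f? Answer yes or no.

D₁ = 464, D₂ = 464
river cycle of f (length 10): (-8, 20, 2), (2, 20, -8), (-8, 12, 10), (10, 8, -10), (-10, 12, 8), (8, 20, -2), (-2, 20, 8), (8, 12, -10), (-10, 8, 10), (10, 12, -8)
river cycle of g (length 10): (-7, 10, 13), (13, 16, -4), (-4, 16, 13), (13, 10, -7), (-7, 18, 5), (5, 12, -16), (-16, 20, 1), (1, 20, -16), (-16, 12, 5), (5, 18, -7)
cycles differ ⇒ inequivalent

no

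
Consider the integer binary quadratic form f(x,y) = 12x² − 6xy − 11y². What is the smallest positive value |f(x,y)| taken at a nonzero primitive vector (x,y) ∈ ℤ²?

descent: ρ → (-11,6,12)  [lands on river]
river: ρ → (12,18,-5)
river: ρ → (-5,22,4)
river: ρ → (4,18,-15)
river: ρ → (-15,12,7)
river: ρ → (7,16,-11)
closes: descent 1, river 6
min |a| on river = 4

4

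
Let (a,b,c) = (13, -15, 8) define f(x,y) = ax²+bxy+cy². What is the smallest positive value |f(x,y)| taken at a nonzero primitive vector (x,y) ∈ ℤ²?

translate: b→11 (≡-15 mod 26), so (13,-15,8)→(13,11,6)
flip: (13,11,6)→(6,-11,13)
translate: b→1 (≡-11 mod 12), so (6,-11,13)→(6,1,8)
reduced (well bottom): (6,1,8) with a≤c, −a<b≤a
well minimum = a = 6

6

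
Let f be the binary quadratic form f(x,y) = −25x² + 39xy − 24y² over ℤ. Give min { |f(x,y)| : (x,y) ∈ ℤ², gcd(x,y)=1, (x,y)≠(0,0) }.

translate: b→11 (≡-39 mod 50), so (25,-39,24)→(25,11,10)
flip: (25,11,10)→(10,-11,25)
translate: b→9 (≡-11 mod 20), so (10,-11,25)→(10,9,24)
reduced (well bottom): (10,9,24) with a≤c, −a<b≤a
well minimum |f| = |-10| = 10 (negative-definite)

10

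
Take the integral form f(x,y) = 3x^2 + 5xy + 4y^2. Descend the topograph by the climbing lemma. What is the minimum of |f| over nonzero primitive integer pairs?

translate: b→-1 (≡5 mod 6), so (3,5,4)→(3,-1,2)
flip: (3,-1,2)→(2,1,3)
reduced (well bottom): (2,1,3) with a≤c, −a<b≤a
well minimum = a = 2

2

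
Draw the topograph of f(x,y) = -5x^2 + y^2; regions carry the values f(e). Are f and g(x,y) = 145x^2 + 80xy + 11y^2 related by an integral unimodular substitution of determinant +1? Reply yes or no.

D₁ = 20, D₂ = 20
river cycle of f (length 2): (1, 4, -1), (-1, 4, 1)
river cycle of g (length 2): (1, 4, -1), (-1, 4, 1)
cycles coincide ⇒ equivalent

yes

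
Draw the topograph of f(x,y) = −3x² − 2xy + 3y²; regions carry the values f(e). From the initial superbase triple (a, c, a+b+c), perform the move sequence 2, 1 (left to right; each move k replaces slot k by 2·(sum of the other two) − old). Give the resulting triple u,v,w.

start (-3,3,-2) = (f(1,0),f(0,1),f(1,1))
replace slot 2: 2·((-3)+(-2)) − 3 = -13 → (-3,-13,-2)
replace slot 1: 2·((-13)+(-2)) − (-3) = -27 → (-27,-13,-2)

-27,-13,-2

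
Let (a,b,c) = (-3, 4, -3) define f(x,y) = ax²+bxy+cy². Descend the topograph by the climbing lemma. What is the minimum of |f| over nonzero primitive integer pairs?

translate: b→2 (≡-4 mod 6), so (3,-4,3)→(3,2,2)
flip: (3,2,2)→(2,-2,3)
translate: b→2 (≡-2 mod 4), so (2,-2,3)→(2,2,3)
reduced (well bottom): (2,2,3) with a≤c, −a<b≤a
well minimum |f| = |-2| = 2 (negative-definite)

2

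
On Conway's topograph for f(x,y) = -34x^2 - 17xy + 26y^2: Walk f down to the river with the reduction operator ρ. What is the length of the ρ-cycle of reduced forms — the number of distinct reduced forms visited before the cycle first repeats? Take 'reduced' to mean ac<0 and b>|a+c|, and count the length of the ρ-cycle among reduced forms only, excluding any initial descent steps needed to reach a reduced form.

D = 3825, ⌊√D⌋ = 61
descent: ρ → (26,17,-34)  [lands on river]
river: ρ → (-34,51,9)
river: ρ → (9,57,-16)
river: ρ → (-16,39,36)
river: ρ → (36,33,-19)
river: ρ → (-19,43,26)
river: ρ → (26,61,-1)
river: ρ → (-1,61,26)
river: ρ → (26,43,-19)
river: ρ → (-19,33,36)
river: ρ → (36,39,-16)
river: ρ → (-16,57,9)
river: ρ → (9,51,-34)
river: ρ → (-34,17,26)
river: ρ → (26,35,-25)
river: ρ → (-25,15,36)
river: ρ → (36,57,-4)
river: ρ → (-4,55,50)
river: ρ → (50,45,-9)
river: ρ → (-9,45,50)
river: ρ → (50,55,-4)
river: ρ → (-4,57,36)
river: ρ → (36,15,-25)
river: ρ → (-25,35,26)
ρ-cycle length = 24 (tail of 1 descent step not counted)

24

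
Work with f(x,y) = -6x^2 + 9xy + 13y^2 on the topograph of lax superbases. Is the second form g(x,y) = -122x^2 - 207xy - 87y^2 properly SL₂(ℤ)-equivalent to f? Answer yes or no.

D₁ = 393, D₂ = 393
river cycle of f (length 16): (13, 17, -2), (-2, 19, 4), (4, 13, -14), (-14, 15, 3), (3, 15, -14), (-14, 13, 4), (4, 19, -2), (-2, 17, 13), (13, 9, -6), (-6, 15, 7), … (6 more)
river cycle of g (length 16): (-2, 19, 4), (4, 13, -14), (-14, 15, 3), (3, 15, -14), (-14, 13, 4), (4, 19, -2), (-2, 17, 13), (13, 9, -6), (-6, 15, 7), (7, 13, -8), … (6 more)
cycles coincide ⇒ equivalent

yes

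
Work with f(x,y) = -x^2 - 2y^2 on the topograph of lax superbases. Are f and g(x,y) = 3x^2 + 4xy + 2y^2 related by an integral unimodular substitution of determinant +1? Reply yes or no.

D₁ = -8, D₂ = -8
f is negative-definite; reduce −f:
−f: reduced (well bottom): (1,0,2) with a≤c, −a<b≤a
flip sign back: reduced form of f is (-1,0,-2)
g: translate: b→-2 (≡4 mod 6), so (3,4,2)→(3,-2,1)
g: flip: (3,-2,1)→(1,2,3)
g: translate: b→0 (≡2 mod 2), so (1,2,3)→(1,0,2)
g: reduced (well bottom): (1,0,2) with a≤c, −a<b≤a
reduced forms (-1, 0, -2) vs (1, 0, 2) ⇒ inequivalent

no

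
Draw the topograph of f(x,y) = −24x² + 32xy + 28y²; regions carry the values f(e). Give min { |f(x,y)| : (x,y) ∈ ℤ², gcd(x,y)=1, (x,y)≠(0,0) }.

river: ρ → (28,24,-28)
river: ρ → (-28,32,24)
river: ρ → (24,16,-36)
river: ρ → (-36,56,4)
river: ρ → (4,56,-36)
river: ρ → (-36,16,24)
river: ρ → (24,32,-28)
river: ρ → (-28,24,28)
river: ρ → (28,32,-24)
river: ρ → (-24,16,36)
river: ρ → (36,56,-4)
river: ρ → (-4,56,36)
river: ρ → (36,16,-24)
river: ρ → (-24,32,28)
closes: descent 0, river 14
min |a| on river = 4

4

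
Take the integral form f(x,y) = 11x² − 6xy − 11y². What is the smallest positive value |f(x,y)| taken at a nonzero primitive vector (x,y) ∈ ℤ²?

descent: ρ → (-11,6,11)  [lands on river]
river: ρ → (11,16,-6)
river: ρ → (-6,20,5)
river: ρ → (5,20,-6)
river: ρ → (-6,16,11)
river: ρ → (11,6,-11)
river: ρ → (-11,16,6)
river: ρ → (6,20,-5)
river: ρ → (-5,20,6)
river: ρ → (6,16,-11)
closes: descent 1, river 10
min |a| on river = 5

5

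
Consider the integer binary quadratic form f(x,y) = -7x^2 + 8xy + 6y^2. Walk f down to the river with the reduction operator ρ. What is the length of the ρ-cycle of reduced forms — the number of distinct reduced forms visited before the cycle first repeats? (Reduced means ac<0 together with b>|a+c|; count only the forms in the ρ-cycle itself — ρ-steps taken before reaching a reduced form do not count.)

D = 232, ⌊√D⌋ = 15
river: ρ → (6,4,-9)
river: ρ → (-9,14,1)
river: ρ → (1,14,-9)
river: ρ → (-9,4,6)
river: ρ → (6,8,-7)
river: ρ → (-7,6,7)
river: ρ → (7,8,-6)
river: ρ → (-6,4,9)
river: ρ → (9,14,-1)
river: ρ → (-1,14,9)
river: ρ → (9,4,-6)
river: ρ → (-6,8,7)
river: ρ → (7,6,-7)
river: ρ → (-7,8,6)
ρ-cycle length = 14 (tail of 0 descent steps not counted)

14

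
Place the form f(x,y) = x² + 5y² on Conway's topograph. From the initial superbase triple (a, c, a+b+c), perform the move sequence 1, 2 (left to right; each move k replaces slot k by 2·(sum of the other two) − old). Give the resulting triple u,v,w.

start (1,5,6) = (f(1,0),f(0,1),f(1,1))
replace slot 1: 2·(5+6) − 1 = 21 → (21,5,6)
replace slot 2: 2·(21+6) − 5 = 49 → (21,49,6)

21,49,6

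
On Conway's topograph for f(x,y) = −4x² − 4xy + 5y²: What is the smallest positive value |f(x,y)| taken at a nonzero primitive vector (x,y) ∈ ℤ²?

descent: ρ → (5,4,-4)  [lands on river]
river: ρ → (-4,4,5)
river: ρ → (5,6,-3)
river: ρ → (-3,6,5)
closes: descent 1, river 4
min |a| on river = 3

3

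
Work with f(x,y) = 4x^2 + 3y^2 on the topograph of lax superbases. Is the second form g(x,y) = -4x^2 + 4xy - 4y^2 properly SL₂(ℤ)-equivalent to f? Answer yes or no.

D₁ = -48, D₂ = -48
f: flip: (4,0,3)→(3,0,4)
f: reduced (well bottom): (3,0,4) with a≤c, −a<b≤a
g is negative-definite; reduce −g:
−g: translate: b→4 (≡-4 mod 8), so (4,-4,4)→(4,4,4)
−g: reduced (well bottom): (4,4,4) with a≤c, −a<b≤a
flip sign back: reduced form of g is (-4,-4,-4)
reduced forms (3, 0, 4) vs (-4, -4, -4) ⇒ inequivalent

no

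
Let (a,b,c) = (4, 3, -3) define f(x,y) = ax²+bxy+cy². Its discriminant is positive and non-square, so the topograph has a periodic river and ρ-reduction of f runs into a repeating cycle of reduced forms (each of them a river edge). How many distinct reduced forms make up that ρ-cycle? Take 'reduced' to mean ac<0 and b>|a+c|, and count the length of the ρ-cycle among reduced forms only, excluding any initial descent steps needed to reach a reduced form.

D = 57, ⌊√D⌋ = 7
river: ρ → (-3,3,4)
river: ρ → (4,5,-2)
river: ρ → (-2,7,1)
river: ρ → (1,7,-2)
river: ρ → (-2,5,4)
river: ρ → (4,3,-3)
ρ-cycle length = 6 (tail of 0 descent steps not counted)

6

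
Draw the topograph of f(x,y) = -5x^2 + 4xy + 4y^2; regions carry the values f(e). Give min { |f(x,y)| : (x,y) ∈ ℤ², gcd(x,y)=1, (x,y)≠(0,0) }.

river: ρ → (4,4,-5)
river: ρ → (-5,6,3)
river: ρ → (3,6,-5)
river: ρ → (-5,4,4)
closes: descent 0, river 4
min |a| on river = 3

3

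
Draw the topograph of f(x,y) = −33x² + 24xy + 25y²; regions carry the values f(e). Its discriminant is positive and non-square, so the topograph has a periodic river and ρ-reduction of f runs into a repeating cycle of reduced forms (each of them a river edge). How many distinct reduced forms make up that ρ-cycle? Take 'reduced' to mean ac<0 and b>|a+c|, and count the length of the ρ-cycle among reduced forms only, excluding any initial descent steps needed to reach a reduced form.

D = 3876, ⌊√D⌋ = 62
river: ρ → (25,26,-32)
river: ρ → (-32,38,19)
river: ρ → (19,38,-32)
river: ρ → (-32,26,25)
river: ρ → (25,24,-33)
river: ρ → (-33,42,16)
river: ρ → (16,54,-15)
river: ρ → (-15,36,43)
river: ρ → (43,50,-8)
river: ρ → (-8,62,1)
river: ρ → (1,62,-8)
river: ρ → (-8,50,43)
river: ρ → (43,36,-15)
river: ρ → (-15,54,16)
river: ρ → (16,42,-33)
river: ρ → (-33,24,25)
ρ-cycle length = 16 (tail of 0 descent steps not counted)

16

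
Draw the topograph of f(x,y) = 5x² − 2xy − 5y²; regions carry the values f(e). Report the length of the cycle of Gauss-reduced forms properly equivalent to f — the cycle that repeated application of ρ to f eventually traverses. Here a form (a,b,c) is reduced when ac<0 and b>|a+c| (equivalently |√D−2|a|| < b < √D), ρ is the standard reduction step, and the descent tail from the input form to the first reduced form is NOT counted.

D = 104, ⌊√D⌋ = 10
descent: ρ → (-5,2,5)  [lands on river]
river: ρ → (5,8,-2)
river: ρ → (-2,8,5)
river: ρ → (5,2,-5)
river: ρ → (-5,8,2)
river: ρ → (2,8,-5)
ρ-cycle length = 6 (tail of 1 descent step not counted)

6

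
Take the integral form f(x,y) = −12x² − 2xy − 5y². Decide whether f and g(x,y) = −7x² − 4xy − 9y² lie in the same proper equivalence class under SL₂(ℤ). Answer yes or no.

D₁ = -236, D₂ = -236
f is negative-definite; reduce −f:
−f: flip: (12,2,5)→(5,-2,12)
−f: reduced (well bottom): (5,-2,12) with a≤c, −a<b≤a
flip sign back: reduced form of f is (-5,2,-12)
g is negative-definite; reduce −g:
−g: reduced (well bottom): (7,4,9) with a≤c, −a<b≤a
flip sign back: reduced form of g is (-7,-4,-9)
reduced forms (-5, 2, -12) vs (-7, -4, -9) ⇒ inequivalent

no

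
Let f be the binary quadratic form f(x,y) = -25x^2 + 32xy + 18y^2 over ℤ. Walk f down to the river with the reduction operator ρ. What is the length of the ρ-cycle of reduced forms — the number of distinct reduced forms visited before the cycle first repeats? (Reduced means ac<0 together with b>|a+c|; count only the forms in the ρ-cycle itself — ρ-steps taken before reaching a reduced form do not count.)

D = 2824, ⌊√D⌋ = 53
river: ρ → (18,40,-17)
river: ρ → (-17,28,30)
river: ρ → (30,32,-15)
river: ρ → (-15,28,34)
river: ρ → (34,40,-9)
river: ρ → (-9,50,9)
river: ρ → (9,40,-34)
river: ρ → (-34,28,15)
river: ρ → (15,32,-30)
river: ρ → (-30,28,17)
river: ρ → (17,40,-18)
river: ρ → (-18,32,25)
river: ρ → (25,18,-25)
river: ρ → (-25,32,18)
ρ-cycle length = 14 (tail of 0 descent steps not counted)

14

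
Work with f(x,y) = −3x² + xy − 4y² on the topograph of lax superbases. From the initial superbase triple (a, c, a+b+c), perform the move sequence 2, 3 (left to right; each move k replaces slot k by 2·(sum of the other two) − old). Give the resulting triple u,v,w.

start (-3,-4,-6) = (f(1,0),f(0,1),f(1,1))
replace slot 2: 2·((-3)+(-6)) − (-4) = -14 → (-3,-14,-6)
replace slot 3: 2·((-3)+(-14)) − (-6) = -28 → (-3,-14,-28)

-3,-14,-28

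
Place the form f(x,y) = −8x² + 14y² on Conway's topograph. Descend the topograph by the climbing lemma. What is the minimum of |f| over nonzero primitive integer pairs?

descent: ρ → (14,0,-8)
descent: ρ → (-8,16,6)  [lands on river]
river: ρ → (6,20,-2)
river: ρ → (-2,20,6)
river: ρ → (6,16,-8)
closes: descent 2, river 4
min |a| on river = 2

2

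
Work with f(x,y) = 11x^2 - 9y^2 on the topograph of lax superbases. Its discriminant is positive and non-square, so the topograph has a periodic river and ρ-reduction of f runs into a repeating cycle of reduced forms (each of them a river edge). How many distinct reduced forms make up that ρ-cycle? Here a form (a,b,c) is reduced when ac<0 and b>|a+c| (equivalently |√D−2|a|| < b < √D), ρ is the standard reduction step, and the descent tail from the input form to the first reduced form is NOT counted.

D = 396, ⌊√D⌋ = 19
descent: ρ → (-9,18,2)  [lands on river]
river: ρ → (2,18,-9)
ρ-cycle length = 2 (tail of 1 descent step not counted)

2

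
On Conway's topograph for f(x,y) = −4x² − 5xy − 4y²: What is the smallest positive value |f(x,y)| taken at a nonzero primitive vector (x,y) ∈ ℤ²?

translate: b→-3 (≡5 mod 8), so (4,5,4)→(4,-3,3)
flip: (4,-3,3)→(3,3,4)
reduced (well bottom): (3,3,4) with a≤c, −a<b≤a
well minimum |f| = |-3| = 3 (negative-definite)

3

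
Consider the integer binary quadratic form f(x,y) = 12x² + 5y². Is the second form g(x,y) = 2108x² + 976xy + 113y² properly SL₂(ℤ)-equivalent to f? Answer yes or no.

D₁ = -240, D₂ = -240
f: flip: (12,0,5)→(5,0,12)
f: reduced (well bottom): (5,0,12) with a≤c, −a<b≤a
g: flip: (2108,976,113)→(113,-976,2108)
g: translate: b→-72 (≡-976 mod 226), so (113,-976,2108)→(113,-72,12)
g: flip: (113,-72,12)→(12,72,113)
g: translate: b→0 (≡72 mod 24), so (12,72,113)→(12,0,5)
g: flip: (12,0,5)→(5,0,12)
g: reduced (well bottom): (5,0,12) with a≤c, −a<b≤a
reduced forms (5, 0, 12) vs (5, 0, 12) ⇒ equivalent

yes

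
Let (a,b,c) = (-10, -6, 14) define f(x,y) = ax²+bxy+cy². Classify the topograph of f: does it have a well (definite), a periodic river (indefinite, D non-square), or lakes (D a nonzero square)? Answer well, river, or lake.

D = b²−4ac = (-6)² − 4·(-10)·14 = 596
D > 0 non-square ⇒ indefinite ⇒ periodic river

river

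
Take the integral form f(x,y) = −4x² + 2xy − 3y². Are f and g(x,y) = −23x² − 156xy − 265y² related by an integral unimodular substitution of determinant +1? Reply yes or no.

D₁ = -44, D₂ = -44
f is negative-definite; reduce −f:
−f: flip: (4,-2,3)→(3,2,4)
−f: reduced (well bottom): (3,2,4) with a≤c, −a<b≤a
flip sign back: reduced form of f is (-3,-2,-4)
g is negative-definite; reduce −g:
−g: translate: b→18 (≡156 mod 46), so (23,156,265)→(23,18,4)
−g: flip: (23,18,4)→(4,-18,23)
−g: translate: b→-2 (≡-18 mod 8), so (4,-18,23)→(4,-2,3)
−g: flip: (4,-2,3)→(3,2,4)
−g: reduced (well bottom): (3,2,4) with a≤c, −a<b≤a
flip sign back: reduced form of g is (-3,-2,-4)
reduced forms (-3, -2, -4) vs (-3, -2, -4) ⇒ equivalent

yes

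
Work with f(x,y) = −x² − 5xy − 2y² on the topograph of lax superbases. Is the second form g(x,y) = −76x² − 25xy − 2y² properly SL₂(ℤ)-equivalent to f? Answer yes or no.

D₁ = 17, D₂ = 17
river cycle of f (length 6): (-2, 1, 2), (2, 3, -1), (-1, 3, 2), (2, 1, -2), (-2, 3, 1), (1, 3, -2)
river cycle of g (length 6): (-2, 1, 2), (2, 3, -1), (-1, 3, 2), (2, 1, -2), (-2, 3, 1), (1, 3, -2)
cycles coincide ⇒ equivalent

yes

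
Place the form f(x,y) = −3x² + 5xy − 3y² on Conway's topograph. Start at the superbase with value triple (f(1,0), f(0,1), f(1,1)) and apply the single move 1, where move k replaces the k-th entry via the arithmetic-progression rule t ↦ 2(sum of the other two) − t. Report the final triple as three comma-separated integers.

start (-3,-3,-1) = (f(1,0),f(0,1),f(1,1))
replace slot 1: 2·((-3)+(-1)) − (-3) = -5 → (-5,-3,-1)

-5,-3,-1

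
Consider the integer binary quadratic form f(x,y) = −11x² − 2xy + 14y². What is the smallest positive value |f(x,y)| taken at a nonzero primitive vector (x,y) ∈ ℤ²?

descent: ρ → (14,2,-11)
descent: ρ → (-11,20,5)  [lands on river]
river: ρ → (5,20,-11)
river: ρ → (-11,24,1)
river: ρ → (1,24,-11)
closes: descent 2, river 4
min |a| on river = 1

1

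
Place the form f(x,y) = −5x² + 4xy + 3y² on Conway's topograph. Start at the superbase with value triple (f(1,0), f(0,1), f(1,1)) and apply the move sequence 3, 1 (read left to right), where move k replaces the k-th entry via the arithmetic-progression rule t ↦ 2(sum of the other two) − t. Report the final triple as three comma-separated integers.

start (-5,3,2) = (f(1,0),f(0,1),f(1,1))
replace slot 3: 2·((-5)+3) − 2 = -6 → (-5,3,-6)
replace slot 1: 2·(3+(-6)) − (-5) = -1 → (-1,3,-6)

-1,3,-6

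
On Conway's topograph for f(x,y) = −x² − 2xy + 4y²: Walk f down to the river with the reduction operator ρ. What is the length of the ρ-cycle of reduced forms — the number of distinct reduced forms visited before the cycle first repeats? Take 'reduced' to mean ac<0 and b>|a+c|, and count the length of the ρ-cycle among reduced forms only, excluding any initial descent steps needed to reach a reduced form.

D = 20, ⌊√D⌋ = 4
descent: ρ → (4,2,-1)
descent: ρ → (-1,4,1)  [lands on river]
river: ρ → (1,4,-1)
ρ-cycle length = 2 (tail of 2 descent steps not counted)

2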